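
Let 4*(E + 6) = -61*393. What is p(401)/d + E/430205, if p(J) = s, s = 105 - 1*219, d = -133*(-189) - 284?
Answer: -792570921/42767539460 ≈ -0.018532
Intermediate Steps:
E = -23997/4 (E = -6 + (-61*393)/4 = -6 + (¼)*(-23973) = -6 - 23973/4 = -23997/4 ≈ -5999.3)
d = 24853 (d = 25137 - 284 = 24853)
s = -114 (s = 105 - 219 = -114)
p(J) = -114
p(401)/d + E/430205 = -114/24853 - 23997/4/430205 = -114*1/24853 - 23997/4*1/430205 = -114/24853 - 23997/1720820 = -792570921/42767539460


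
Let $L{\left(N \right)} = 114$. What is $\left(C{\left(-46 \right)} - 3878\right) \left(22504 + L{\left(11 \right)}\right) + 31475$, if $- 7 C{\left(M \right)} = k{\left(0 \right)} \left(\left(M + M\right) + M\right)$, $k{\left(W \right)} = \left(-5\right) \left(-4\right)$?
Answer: $- \frac{551342223}{7} \approx -7.8763 \cdot 10^{7}$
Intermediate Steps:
$k{\left(W \right)} = 20$
$C{\left(M \right)} = - \frac{60 M}{7}$ ($C{\left(M \right)} = - \frac{20 \left(\left(M + M\right) + M\right)}{7} = - \frac{20 \left(2 M + M\right)}{7} = - \frac{20 \cdot 3 M}{7} = - \frac{60 M}{7}$)
$\left(C{\left(-46 \right)} - 3878\right) \left(22504 + L{\left(11 \right)}\right) + 31475 = \left(\left(- \frac{60}{7}\right) \left(-46\right) - 3878\right) \left(22504 + 114\right) + 31475 = \left(\frac{2760}{7} - 3878\right) 22618 + 31475 = \left(- \frac{24386}{7}\right) 22618 + 31475 = - \frac{551562548}{7} + 31475 = - \frac{551342223}{7}$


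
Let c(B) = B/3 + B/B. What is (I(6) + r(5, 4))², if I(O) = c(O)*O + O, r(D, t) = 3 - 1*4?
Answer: 529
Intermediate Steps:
r(D, t) = -1 (r(D, t) = 3 - 4 = -1)
c(B) = 1 + B/3 (c(B) = B*(⅓) + 1 = B/3 + 1 = 1 + B/3)
I(O) = O + O*(1 + O/3) (I(O) = (1 + O/3)*O + O = O*(1 + O/3) + O = O + O*(1 + O/3))
(I(6) + r(5, 4))² = ((⅓)*6*(6 + 6) - 1)² = ((⅓)*6*12 - 1)² = (24 - 1)² = 23² = 529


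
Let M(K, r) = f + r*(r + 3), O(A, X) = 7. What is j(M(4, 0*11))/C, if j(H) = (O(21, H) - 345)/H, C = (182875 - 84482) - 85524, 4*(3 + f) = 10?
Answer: 676/12869 ≈ 0.052529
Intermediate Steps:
f = -½ (f = -3 + (¼)*10 = -3 + 5/2 = -½ ≈ -0.50000)
M(K, r) = -½ + r*(3 + r) (M(K, r) = -½ + r*(r + 3) = -½ + r*(3 + r))
C = 12869 (C = 98393 - 85524 = 12869)
j(H) = -338/H (j(H) = (7 - 345)/H = -338/H)
j(M(4, 0*11))/C = -338/(-½ + (0*11)² + 3*(0*11))/12869 = -338/(-½ + 0² + 3*0)*(1/12869) = -338/(-½ + 0 + 0)*(1/12869) = -338/(-½)*(1/12869) = -338*(-2)*(1/12869) = 676*(1/12869) = 676/12869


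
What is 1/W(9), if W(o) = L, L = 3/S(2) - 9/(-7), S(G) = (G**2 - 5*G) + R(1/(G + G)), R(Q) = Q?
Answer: 161/123 ≈ 1.3089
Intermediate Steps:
S(G) = G**2 + 1/(2*G) - 5*G (S(G) = (G**2 - 5*G) + 1/(G + G) = (G**2 - 5*G) + 1/(2*G) = G**2 + 1/(2*G) - 5*G)
L = 123/161 (L = 3/(2**2 + (1/2)/2 - 5*2) - 9/(-7) = 3/(4 + (1/2)*(1/2) - 10) - 9*(-1/7) = 3/(4 + 1/4 - 10) + 9/7 = 3/(-23/4) + 9/7 = 3*(-4/23) + 9/7 = -12/23 + 9/7 = 123/161 ≈ 0.76398)
W(o) = 123/161
1/W(9) = 1/(123/161) = 161/123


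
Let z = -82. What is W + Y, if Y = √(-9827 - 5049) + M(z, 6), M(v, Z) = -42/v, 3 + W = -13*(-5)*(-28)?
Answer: -74722/41 + 2*I*√3719 ≈ -1822.5 + 121.97*I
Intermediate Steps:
W = -1823 (W = -3 - 13*(-5)*(-28) = -3 + 65*(-28) = -3 - 1820 = -1823)
Y = 21/41 + 2*I*√3719 (Y = √(-9827 - 5049) - 42/(-82) = √(-14876) - 42*(-1/82) = 2*I*√3719 + 21/41 = 21/41 + 2*I*√3719 ≈ 0.5122 + 121.97*I)
W + Y = -1823 + (21/41 + 2*I*√3719) = -74722/41 + 2*I*√3719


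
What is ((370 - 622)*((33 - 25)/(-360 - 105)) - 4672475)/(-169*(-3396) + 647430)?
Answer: -724232953/189309870 ≈ -3.8256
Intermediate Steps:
((370 - 622)*((33 - 25)/(-360 - 105)) - 4672475)/(-169*(-3396) + 647430) = (-2016/(-465) - 4672475)/(573924 + 647430) = (-2016*(-1)/465 - 4672475)/1221354 = (-252*(-8/465) - 4672475)*(1/1221354) = (672/155 - 4672475)*(1/1221354) = -724232953/155*1/1221354 = -724232953/189309870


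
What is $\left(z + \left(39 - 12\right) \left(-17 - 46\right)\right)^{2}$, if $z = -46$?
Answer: $3052009$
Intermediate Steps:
$\left(z + \left(39 - 12\right) \left(-17 - 46\right)\right)^{2} = \left(-46 + \left(39 - 12\right) \left(-17 - 46\right)\right)^{2} = \left(-46 + 27 \left(-63\right)\right)^{2} = \left(-46 - 1701\right)^{2} = \left(-1747\right)^{2} = 3052009$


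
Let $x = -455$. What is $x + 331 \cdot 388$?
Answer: $127973$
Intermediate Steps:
$x + 331 \cdot 388 = -455 + 331 \cdot 388 = -455 + 128428 = 127973$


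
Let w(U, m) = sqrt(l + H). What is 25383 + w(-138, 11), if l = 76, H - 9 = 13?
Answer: 25383 + 7*sqrt(2) ≈ 25393.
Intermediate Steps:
H = 22 (H = 9 + 13 = 22)
w(U, m) = 7*sqrt(2) (w(U, m) = sqrt(76 + 22) = sqrt(98) = 7*sqrt(2))
25383 + w(-138, 11) = 25383 + 7*sqrt(2)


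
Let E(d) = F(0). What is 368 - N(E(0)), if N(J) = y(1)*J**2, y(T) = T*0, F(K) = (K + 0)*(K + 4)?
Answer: 368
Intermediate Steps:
F(K) = K*(4 + K)
E(d) = 0 (E(d) = 0*(4 + 0) = 0*4 = 0)
y(T) = 0
N(J) = 0 (N(J) = 0*J**2 = 0)
368 - N(E(0)) = 368 - 1*0 = 368 + 0 = 368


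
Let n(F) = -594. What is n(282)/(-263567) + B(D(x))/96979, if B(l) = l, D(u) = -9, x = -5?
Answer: 55233423/25560464093 ≈ 0.0021609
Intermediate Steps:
n(282)/(-263567) + B(D(x))/96979 = -594/(-263567) - 9/96979 = -594*(-1/263567) - 9*1/96979 = 594/263567 - 9/96979 = 55233423/25560464093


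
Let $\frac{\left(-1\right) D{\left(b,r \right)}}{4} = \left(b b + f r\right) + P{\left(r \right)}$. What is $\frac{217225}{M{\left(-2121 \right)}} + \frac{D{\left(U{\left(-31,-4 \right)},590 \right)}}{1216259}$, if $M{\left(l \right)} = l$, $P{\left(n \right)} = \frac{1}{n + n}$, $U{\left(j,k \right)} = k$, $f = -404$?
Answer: $- \frac{77343026481926}{761007175005} \approx -101.63$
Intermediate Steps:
$P{\left(n \right)} = \frac{1}{2 n}$
$D{\left(b,r \right)} = - 4 b^{2} - \frac{2}{r} + 1616 r$ ($D{\left(b,r \right)} = - 4 \left(\left(b b - 404 r\right) + \frac{1}{2 r}\right) = - 4 \left(\left(b^{2} - 404 r\right) + \frac{1}{2 r}\right) = - 4 \left(b^{2} + \frac{1}{2 r} - 404 r\right) = - 4 b^{2} - \frac{2}{r} + 1616 r$)
$\frac{217225}{M{\left(-2121 \right)}} + \frac{D{\left(U{\left(-31,-4 \right)},590 \right)}}{1216259} = \frac{217225}{-2121} + \frac{- 4 \left(-4\right)^{2} - \frac{2}{590} + 1616 \cdot 590}{1216259} = 217225 \left(- \frac{1}{2121}\right) + \left(\left(-4\right) 16 - \frac{1}{295} + 953440\right) \frac{1}{1216259} = - \frac{217225}{2121} + \left(-64 - \frac{1}{295} + 953440\right) \frac{1}{1216259} = - \frac{217225}{2121} + \frac{281245919}{295} \cdot \frac{1}{1216259} = - \frac{217225}{2121} + \frac{281245919}{358796405} = - \frac{77343026481926}{761007175005}$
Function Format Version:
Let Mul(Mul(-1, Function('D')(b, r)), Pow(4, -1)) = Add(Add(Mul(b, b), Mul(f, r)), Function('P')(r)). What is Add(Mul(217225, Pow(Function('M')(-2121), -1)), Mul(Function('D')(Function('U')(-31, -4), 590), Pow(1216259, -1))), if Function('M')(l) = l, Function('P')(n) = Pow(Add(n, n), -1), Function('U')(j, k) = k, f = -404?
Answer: Rational(-77343026481926, 761007175005) ≈ -101.63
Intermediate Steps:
Function('P')(n) = Mul(Rational(1, 2), Pow(n, -1)) (Function('P')(n) = Pow(Mul(2, n), -1) = Mul(Rational(1, 2), Pow(n, -1)))
Function('D')(b, r) = Add(Mul(-4, Pow(b, 2)), Mul(-2, Pow(r, -1)), Mul(1616, r)) (Function('D')(b, r) = Mul(-4, Add(Add(Mul(b, b), Mul(-404, r)), Mul(Rational(1, 2), Pow(r, -1)))) = Mul(-4, Add(Add(Pow(b, 2), Mul(-404, r)), Mul(Rational(1, 2), Pow(r, -1)))) = Mul(-4, Add(Pow(b, 2), Mul(Rational(1, 2), Pow(r, -1)), Mul(-404, r))) = Add(Mul(-4, Pow(b, 2)), Mul(-2, Pow(r, -1)), Mul(1616, r)))
Add(Mul(217225, Pow(Function('M')(-2121), -1)), Mul(Function('D')(Function('U')(-31, -4), 590), Pow(1216259, -1))) = Add(Mul(217225, Pow(-2121, -1)), Mul(Add(Mul(-4, Pow(-4, 2)), Mul(-2, Pow(590, -1)), Mul(1616, 590)), Pow(1216259, -1))) = Add(Mul(217225, Rational(-1, 2121)), Mul(Add(Mul(-4, 16), Mul(-2, Rational(1, 590)), 953440), Rational(1, 1216259))) = Add(Rational(-217225, 2121), Mul(Add(-64, Rational(-1, 295), 953440), Rational(1, 1216259))) = Add(Rational(-217225, 2121), Mul(Rational(281245919, 295), Rational(1, 1216259))) = Add(Rational(-217225, 2121), Rational(281245919, 358796405)) = Rational(-77343026481926, 761007175005)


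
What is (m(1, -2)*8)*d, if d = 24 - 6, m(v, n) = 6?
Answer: 864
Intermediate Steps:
d = 18
(m(1, -2)*8)*d = (6*8)*18 = 48*18 = 864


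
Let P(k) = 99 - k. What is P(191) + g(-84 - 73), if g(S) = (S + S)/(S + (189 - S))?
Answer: -17702/189 ≈ -93.661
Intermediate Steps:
g(S) = 2*S/189 (g(S) = (2*S)/189 = (2*S)*(1/189) = 2*S/189)
P(191) + g(-84 - 73) = (99 - 1*191) + 2*(-84 - 73)/189 = (99 - 191) + (2/189)*(-157) = -92 - 314/189 = -17702/189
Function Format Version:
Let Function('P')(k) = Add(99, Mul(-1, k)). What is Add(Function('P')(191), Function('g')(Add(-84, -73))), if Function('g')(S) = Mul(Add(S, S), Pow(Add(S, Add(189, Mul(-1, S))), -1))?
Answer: Rational(-17702, 189) ≈ -93.661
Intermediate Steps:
Function('g')(S) = Mul(Rational(2, 189), S) (Function('g')(S) = Mul(Mul(2, S), Pow(189, -1)) = Mul(Mul(2, S), Rational(1, 189)) = Mul(Rational(2, 189), S))
Add(Function('P')(191), Function('g')(Add(-84, -73))) = Add(Add(99, Mul(-1, 191)), Mul(Rational(2, 189), Add(-84, -73))) = Add(Add(99, -191), Mul(Rational(2, 189), -157)) = Add(-92, Rational(-314, 189)) = Rational(-17702, 189)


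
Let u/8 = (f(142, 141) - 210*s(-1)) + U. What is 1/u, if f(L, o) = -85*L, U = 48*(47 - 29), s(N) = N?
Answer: -1/87968 ≈ -1.1368e-5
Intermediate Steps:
U = 864 (U = 48*18 = 864)
u = -87968 (u = 8*((-85*142 - 210*(-1)) + 864) = 8*((-12070 + 210) + 864) = 8*(-11860 + 864) = 8*(-10996) = -87968)
1/u = 1/(-87968) = -1/87968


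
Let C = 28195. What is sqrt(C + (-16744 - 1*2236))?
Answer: sqrt(9215) ≈ 95.995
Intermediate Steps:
sqrt(C + (-16744 - 1*2236)) = sqrt(28195 + (-16744 - 1*2236)) = sqrt(28195 + (-16744 - 2236)) = sqrt(28195 - 18980) = sqrt(9215)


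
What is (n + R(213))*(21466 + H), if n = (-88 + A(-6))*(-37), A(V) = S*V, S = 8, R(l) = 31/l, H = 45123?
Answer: 71373219883/213 ≈ 3.3509e+8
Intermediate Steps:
A(V) = 8*V
n = 5032 (n = (-88 + 8*(-6))*(-37) = (-88 - 48)*(-37) = -136*(-37) = 5032)
(n + R(213))*(21466 + H) = (5032 + 31/213)*(21466 + 45123) = (5032 + 31*(1/213))*66589 = (5032 + 31/213)*66589 = (1071847/213)*66589 = 71373219883/213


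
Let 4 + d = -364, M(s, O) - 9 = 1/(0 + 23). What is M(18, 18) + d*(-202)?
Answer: 1709936/23 ≈ 74345.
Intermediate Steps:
M(s, O) = 208/23 (M(s, O) = 9 + 1/(0 + 23) = 9 + 1/23 = 208/23)
d = -368 (d = -4 - 364 = -368)
M(18, 18) + d*(-202) = 208/23 - 368*(-202) = 208/23 + 74336 = 1709936/23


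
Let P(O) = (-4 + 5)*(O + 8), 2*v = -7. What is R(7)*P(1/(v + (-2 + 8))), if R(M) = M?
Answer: 294/5 ≈ 58.800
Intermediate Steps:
v = -7/2 (v = (1/2)*(-7) = -7/2 ≈ -3.5000)
P(O) = 8 + O (P(O) = 1*(8 + O) = 8 + O)
R(7)*P(1/(v + (-2 + 8))) = 7*(8 + 1/(-7/2 + (-2 + 8))) = 7*(8 + 1/(-7/2 + 6)) = 7*(8 + 1/(5/2)) = 7*(8 + 2/5) = 7*(42/5) = 294/5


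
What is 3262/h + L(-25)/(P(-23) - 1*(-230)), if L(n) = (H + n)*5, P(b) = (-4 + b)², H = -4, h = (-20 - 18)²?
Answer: 1459439/692398 ≈ 2.1078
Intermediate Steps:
h = 1444 (h = (-38)² = 1444)
L(n) = -20 + 5*n (L(n) = (-4 + n)*5 = -20 + 5*n)
3262/h + L(-25)/(P(-23) - 1*(-230)) = 3262/1444 + (-20 + 5*(-25))/((-4 - 23)² - 1*(-230)) = 3262*(1/1444) + (-20 - 125)/((-27)² + 230) = 1631/722 - 145/(729 + 230) = 1631/722 - 145/959 = 1459439/692398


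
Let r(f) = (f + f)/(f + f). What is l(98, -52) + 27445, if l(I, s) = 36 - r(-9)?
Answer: 27480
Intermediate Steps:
r(f) = 1 (r(f) = (2*f)/((2*f)) = (2*f)*(1/(2*f)) = 1)
l(I, s) = 35 (l(I, s) = 36 - 1*1 = 36 - 1 = 35)
l(98, -52) + 27445 = 35 + 27445 = 27480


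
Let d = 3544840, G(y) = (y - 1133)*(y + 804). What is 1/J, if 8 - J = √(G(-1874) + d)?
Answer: -4/3381133 - 3*√751370/6762266 ≈ -0.00038574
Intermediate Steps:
G(y) = (-1133 + y)*(804 + y)
J = 8 - 3*√751370 (J = 8 - √((-910932 + (-1874)² - 329*(-1874)) + 3544840) = 8 - √((-910932 + 3511876 + 616546) + 3544840) = 8 - √(3217490 + 3544840) = 8 - √6762330 = 8 - 3*√751370 ≈ -2592.4)
1/J = 1/(8 - 3*√751370)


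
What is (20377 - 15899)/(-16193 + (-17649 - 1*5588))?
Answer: -2239/19715 ≈ -0.11357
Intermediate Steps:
(20377 - 15899)/(-16193 + (-17649 - 1*5588)) = 4478/(-16193 + (-17649 - 5588)) = 4478/(-16193 - 23237) = 4478/(-39430) = 4478*(-1/39430) = -2239/19715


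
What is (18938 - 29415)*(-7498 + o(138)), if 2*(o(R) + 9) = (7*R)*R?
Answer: -619683119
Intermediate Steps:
o(R) = -9 + 7*R**2/2 (o(R) = -9 + ((7*R)*R)/2 = -9 + (7*R**2)/2 = -9 + 7*R**2/2)
(18938 - 29415)*(-7498 + o(138)) = (18938 - 29415)*(-7498 + (-9 + (7/2)*138**2)) = -10477*(-7498 + (-9 + (7/2)*19044)) = -10477*(-7498 + (-9 + 66654)) = -10477*(-7498 + 66645) = -10477*59147 = -619683119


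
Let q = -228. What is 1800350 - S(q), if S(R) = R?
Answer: 1800578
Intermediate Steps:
1800350 - S(q) = 1800350 - 1*(-228) = 1800350 + 228 = 1800578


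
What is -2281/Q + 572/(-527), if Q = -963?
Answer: 651251/507501 ≈ 1.2833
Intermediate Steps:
-2281/Q + 572/(-527) = -2281/(-963) + 572/(-527) = -2281*(-1/963) + 572*(-1/527) = 2281/963 - 572/527 = 651251/507501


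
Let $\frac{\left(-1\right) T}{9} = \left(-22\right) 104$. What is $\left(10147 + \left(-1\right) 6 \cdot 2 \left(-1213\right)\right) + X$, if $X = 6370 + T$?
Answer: $51665$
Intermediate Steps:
$T = 20592$ ($T = - 9 \left(\left(-22\right) 104\right) = \left(-9\right) \left(-2288\right) = 20592$)
$X = 26962$ ($X = 6370 + 20592 = 26962$)
$\left(10147 + \left(-1\right) 6 \cdot 2 \left(-1213\right)\right) + X = \left(10147 + \left(-1\right) 6 \cdot 2 \left(-1213\right)\right) + 26962 = \left(10147 + \left(-6\right) 2 \left(-1213\right)\right) + 26962 = \left(10147 - -14556\right) + 26962 = \left(10147 + 14556\right) + 26962 = 24703 + 26962 = 51665$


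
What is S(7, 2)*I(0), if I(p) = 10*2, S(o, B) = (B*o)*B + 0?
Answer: 560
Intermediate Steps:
S(o, B) = o*B² (S(o, B) = o*B² + 0 = o*B²)
I(p) = 20
S(7, 2)*I(0) = (7*2²)*20 = (7*4)*20 = 28*20 = 560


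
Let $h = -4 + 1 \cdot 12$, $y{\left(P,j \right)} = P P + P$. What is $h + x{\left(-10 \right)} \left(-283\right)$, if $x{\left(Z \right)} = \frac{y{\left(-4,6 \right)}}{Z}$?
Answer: $\frac{1738}{5} \approx 347.6$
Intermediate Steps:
$y{\left(P,j \right)} = P + P^{2}$ ($y{\left(P,j \right)} = P^{2} + P = P + P^{2}$)
$x{\left(Z \right)} = \frac{12}{Z}$ ($x{\left(Z \right)} = \frac{\left(-4\right) \left(1 - 4\right)}{Z} = \frac{\left(-4\right) \left(-3\right)}{Z} = \frac{12}{Z}$)
$h = 8$ ($h = -4 + 12 = 8$)
$h + x{\left(-10 \right)} \left(-283\right) = 8 + \frac{12}{-10} \left(-283\right) = 8 + 12 \left(- \frac{1}{10}\right) \left(-283\right) = 8 - - \frac{1698}{5} = 8 + \frac{1698}{5} = \frac{1738}{5}$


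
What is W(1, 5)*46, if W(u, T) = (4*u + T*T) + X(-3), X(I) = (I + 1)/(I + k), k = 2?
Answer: 1426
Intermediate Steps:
X(I) = (1 + I)/(2 + I) (X(I) = (I + 1)/(I + 2) = (1 + I)/(2 + I))
W(u, T) = 2 + T**2 + 4*u (W(u, T) = (4*u + T*T) + (1 - 3)/(2 - 3) = (4*u + T**2) - 2/(-1) = (T**2 + 4*u) - 1*(-2) = (T**2 + 4*u) + 2 = 2 + T**2 + 4*u)
W(1, 5)*46 = (2 + 5**2 + 4*1)*46 = (2 + 25 + 4)*46 = 31*46 = 1426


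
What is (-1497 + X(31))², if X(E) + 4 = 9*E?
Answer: 1493284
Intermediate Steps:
X(E) = -4 + 9*E
(-1497 + X(31))² = (-1497 + (-4 + 9*31))² = (-1497 + (-4 + 279))² = (-1497 + 275)² = (-1222)² = 1493284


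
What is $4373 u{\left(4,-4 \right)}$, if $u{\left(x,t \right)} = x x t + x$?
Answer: $-262380$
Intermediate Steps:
$u{\left(x,t \right)} = x + t x^{2}$ ($u{\left(x,t \right)} = x^{2} t + x = t x^{2} + x = x + t x^{2}$)
$4373 u{\left(4,-4 \right)} = 4373 \cdot 4 \left(1 - 16\right) = 4373 \cdot 4 \left(-15\right) = 4373 \left(-60\right) = -262380$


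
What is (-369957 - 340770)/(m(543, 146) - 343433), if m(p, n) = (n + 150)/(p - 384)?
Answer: 113005593/54605551 ≈ 2.0695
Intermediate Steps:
m(p, n) = (150 + n)/(-384 + p)
(-369957 - 340770)/(m(543, 146) - 343433) = (-369957 - 340770)/((150 + 146)/(-384 + 543) - 343433) = -710727/(296/159 - 343433) = -710727/(-54605551/159) = -710727*(-159/54605551) = 113005593/54605551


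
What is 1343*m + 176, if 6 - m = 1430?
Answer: -1912256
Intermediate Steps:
m = -1424 (m = 6 - 1*1430 = 6 - 1430 = -1424)
1343*m + 176 = 1343*(-1424) + 176 = -1912432 + 176 = -1912256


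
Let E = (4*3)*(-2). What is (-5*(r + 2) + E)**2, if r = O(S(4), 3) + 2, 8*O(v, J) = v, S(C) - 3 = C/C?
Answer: 8649/4 ≈ 2162.3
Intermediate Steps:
S(C) = 4 (S(C) = 3 + C/C = 3 + 1 = 4)
O(v, J) = v/8
r = 5/2 (r = (1/8)*4 + 2 = 1/2 + 2 = 5/2 ≈ 2.5000)
E = -24 (E = 12*(-2) = -24)
(-5*(r + 2) + E)**2 = (-5*(5/2 + 2) - 24)**2 = (-5*9/2 - 24)**2 = (-45/2 - 24)**2 = (-93/2)**2 = 8649/4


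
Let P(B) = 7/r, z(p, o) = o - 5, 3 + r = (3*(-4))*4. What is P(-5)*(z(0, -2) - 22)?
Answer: 203/51 ≈ 3.9804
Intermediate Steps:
r = -51 (r = -3 + (3*(-4))*4 = -3 - 12*4 = -3 - 48 = -51)
z(p, o) = -5 + o
P(B) = -7/51 (P(B) = 7/(-51) = 7*(-1/51) = -7/51)
P(-5)*(z(0, -2) - 22) = -7*((-5 - 2) - 22)/51 = -7*(-7 - 22)/51 = -7/51*(-29) = 203/51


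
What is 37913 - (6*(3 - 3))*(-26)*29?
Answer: 37913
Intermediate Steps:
37913 - (6*(3 - 3))*(-26)*29 = 37913 - (6*0)*(-26)*29 = 37913 - 0*(-26)*29 = 37913 - 0*29 = 37913 - 1*0 = 37913 + 0 = 37913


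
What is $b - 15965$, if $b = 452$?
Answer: $-15513$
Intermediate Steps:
$b - 15965 = 452 - 15965 = -15513$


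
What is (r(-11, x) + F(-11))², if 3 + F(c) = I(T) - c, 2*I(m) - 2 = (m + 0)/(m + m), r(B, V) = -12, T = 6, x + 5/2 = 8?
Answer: 121/16 ≈ 7.5625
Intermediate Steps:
x = 11/2 (x = -5/2 + 8 = 11/2 ≈ 5.5000)
I(m) = 5/4 (I(m) = 1 + ((m + 0)/(m + m))/2 = 1 + (m/((2*m)))/2 = 1 + (m*(1/(2*m)))/2 = 1 + (½)*(½) = 1 + ¼ = 5/4)
F(c) = -7/4 - c (F(c) = -3 + (5/4 - c) = -7/4 - c)
(r(-11, x) + F(-11))² = (-12 + (-7/4 - 1*(-11)))² = (-12 + (-7/4 + 11))² = (-12 + 37/4)² = (-11/4)² = 121/16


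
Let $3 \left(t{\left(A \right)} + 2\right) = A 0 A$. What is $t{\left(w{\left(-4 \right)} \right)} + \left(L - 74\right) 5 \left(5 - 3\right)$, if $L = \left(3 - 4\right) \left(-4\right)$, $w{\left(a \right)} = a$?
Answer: $-702$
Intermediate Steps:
$t{\left(A \right)} = -2$ ($t{\left(A \right)} = -2 + \frac{A 0 A}{3} = -2 + \frac{0 A}{3} = -2 + \frac{1}{3} \cdot 0 = -2 + 0 = -2$)
$L = 4$ ($L = \left(-1\right) \left(-4\right) = 4$)
$t{\left(w{\left(-4 \right)} \right)} + \left(L - 74\right) 5 \left(5 - 3\right) = -2 + \left(4 - 74\right) 5 \left(5 - 3\right) = -2 - 70 \cdot 5 \cdot 2 = -2 - 700 = -702$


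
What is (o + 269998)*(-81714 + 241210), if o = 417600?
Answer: 109669130608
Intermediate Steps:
(o + 269998)*(-81714 + 241210) = (417600 + 269998)*(-81714 + 241210) = 687598*159496 = 109669130608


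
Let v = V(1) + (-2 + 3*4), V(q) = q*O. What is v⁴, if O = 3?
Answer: 28561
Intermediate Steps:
V(q) = 3*q (V(q) = q*3 = 3*q)
v = 13 (v = 3*1 + (-2 + 3*4) = 3 + (-2 + 12) = 3 + 10 = 13)
v⁴ = 13⁴ = 28561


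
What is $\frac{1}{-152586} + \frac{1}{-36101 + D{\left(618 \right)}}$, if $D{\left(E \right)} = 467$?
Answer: $- \frac{15685}{453104127} \approx -3.4617 \cdot 10^{-5}$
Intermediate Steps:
$\frac{1}{-152586} + \frac{1}{-36101 + D{\left(618 \right)}} = \frac{1}{-152586} + \frac{1}{-36101 + 467} = - \frac{1}{152586} + \frac{1}{-35634} = - \frac{1}{152586} - \frac{1}{35634} = - \frac{15685}{453104127}$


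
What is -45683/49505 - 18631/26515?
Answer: -85344496/52505003 ≈ -1.6255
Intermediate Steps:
-45683/49505 - 18631/26515 = -85344496/52505003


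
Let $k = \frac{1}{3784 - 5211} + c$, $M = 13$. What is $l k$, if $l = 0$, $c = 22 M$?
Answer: $0$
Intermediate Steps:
$c = 286$ ($c = 22 \cdot 13 = 286$)
$k = \frac{408121}{1427}$ ($k = \frac{1}{3784 - 5211} + 286 = \frac{1}{-1427} + 286 = - \frac{1}{1427} + 286 = \frac{408121}{1427} \approx 286.0$)
$l k = 0 \cdot \frac{408121}{1427} = 0$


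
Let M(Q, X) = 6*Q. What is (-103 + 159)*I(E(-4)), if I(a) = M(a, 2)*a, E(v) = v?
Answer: 5376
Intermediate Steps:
I(a) = 6*a**2 (I(a) = (6*a)*a = 6*a**2)
(-103 + 159)*I(E(-4)) = (-103 + 159)*(6*(-4)**2) = 56*(6*16) = 56*96 = 5376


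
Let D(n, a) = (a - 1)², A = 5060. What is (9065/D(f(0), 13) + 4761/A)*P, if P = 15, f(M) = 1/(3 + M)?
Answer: 506027/528 ≈ 958.38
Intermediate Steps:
D(n, a) = (-1 + a)²
(9065/D(f(0), 13) + 4761/A)*P = (9065/((-1 + 13)²) + 4761/5060)*15 = (9065/(12²) + 4761*(1/5060))*15 = (9065/144 + 207/220)*15 = (506027/7920)*15 = 506027/528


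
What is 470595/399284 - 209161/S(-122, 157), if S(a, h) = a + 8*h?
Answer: -41490492997/226394028 ≈ -183.27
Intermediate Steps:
470595/399284 - 209161/S(-122, 157) = 470595/399284 - 209161/(-122 + 8*157) = 470595*(1/399284) - 209161/(-122 + 1256) = 470595/399284 - 209161/1134 = -41490492997/226394028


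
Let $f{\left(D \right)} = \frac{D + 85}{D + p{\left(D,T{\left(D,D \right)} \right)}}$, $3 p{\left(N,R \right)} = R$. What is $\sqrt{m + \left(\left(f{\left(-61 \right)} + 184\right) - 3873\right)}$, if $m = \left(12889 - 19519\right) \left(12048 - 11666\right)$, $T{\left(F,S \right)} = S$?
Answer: $\frac{i \sqrt{9437755727}}{61} \approx 1592.6 i$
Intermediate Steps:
$p{\left(N,R \right)} = \frac{R}{3}$
$f{\left(D \right)} = \frac{3 \left(85 + D\right)}{4 D}$ ($f{\left(D \right)} = \frac{D + 85}{D + \frac{D}{3}} = \frac{85 + D}{\frac{4}{3} D} = \left(85 + D\right) \frac{3}{4 D} = \frac{3 \left(85 + D\right)}{4 D}$)
$m = -2532660$ ($m = \left(-6630\right) 382 = -2532660$)
$\sqrt{m + \left(\left(f{\left(-61 \right)} + 184\right) - 3873\right)} = \sqrt{-2532660 - \left(3689 - \frac{3 \left(85 - 61\right)}{4 \left(-61\right)}\right)} = \sqrt{-2532660 - \left(3689 + \frac{18}{61}\right)} = \sqrt{-2532660 + \left(\left(- \frac{18}{61} + 184\right) - 3873\right)} = \sqrt{-2532660 + \left(\frac{11206}{61} - 3873\right)} = \sqrt{-2532660 - \frac{225047}{61}} = \sqrt{- \frac{154717307}{61}} = \frac{i \sqrt{9437755727}}{61}$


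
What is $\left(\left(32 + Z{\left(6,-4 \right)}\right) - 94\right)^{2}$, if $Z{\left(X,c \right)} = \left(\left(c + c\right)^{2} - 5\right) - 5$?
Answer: $64$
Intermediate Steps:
$Z{\left(X,c \right)} = -10 + 4 c^{2}$ ($Z{\left(X,c \right)} = \left(\left(2 c\right)^{2} - 5\right) - 5 = \left(4 c^{2} - 5\right) - 5 = \left(-5 + 4 c^{2}\right) - 5 = -10 + 4 c^{2}$)
$\left(\left(32 + Z{\left(6,-4 \right)}\right) - 94\right)^{2} = \left(\left(32 - \left(10 - 4 \left(-4\right)^{2}\right)\right) - 94\right)^{2} = \left(\left(32 + \left(-10 + 4 \cdot 16\right)\right) - 94\right)^{2} = \left(\left(32 + \left(-10 + 64\right)\right) - 94\right)^{2} = \left(\left(32 + 54\right) - 94\right)^{2} = \left(86 - 94\right)^{2} = \left(-8\right)^{2} = 64$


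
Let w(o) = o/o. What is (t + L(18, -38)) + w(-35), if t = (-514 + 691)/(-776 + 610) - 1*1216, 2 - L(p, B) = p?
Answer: -204523/166 ≈ -1232.1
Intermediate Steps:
L(p, B) = 2 - p
w(o) = 1
t = -202033/166 (t = 177/(-166) - 1216 = 177*(-1/166) - 1216 = -177/166 - 1216 = -202033/166 ≈ -1217.1)
(t + L(18, -38)) + w(-35) = (-202033/166 + (2 - 1*18)) + 1 = (-202033/166 + (2 - 18)) + 1 = (-202033/166 - 16) + 1 = -204689/166 + 1 = -204523/166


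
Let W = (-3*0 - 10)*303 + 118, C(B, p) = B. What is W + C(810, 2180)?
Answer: -2102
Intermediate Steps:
W = -2912 (W = (0 - 10)*303 + 118 = -10*303 + 118 = -3030 + 118 = -2912)
W + C(810, 2180) = -2912 + 810 = -2102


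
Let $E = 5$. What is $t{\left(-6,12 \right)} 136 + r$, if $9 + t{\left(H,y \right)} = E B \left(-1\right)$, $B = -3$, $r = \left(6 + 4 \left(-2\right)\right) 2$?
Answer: $812$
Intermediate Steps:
$r = -4$ ($r = \left(6 - 8\right) 2 = \left(-2\right) 2 = -4$)
$t{\left(H,y \right)} = 6$ ($t{\left(H,y \right)} = -9 + 5 \left(-3\right) \left(-1\right) = -9 - -15 = -9 + 15 = 6$)
$t{\left(-6,12 \right)} 136 + r = 6 \cdot 136 - 4 = 816 - 4 = 812$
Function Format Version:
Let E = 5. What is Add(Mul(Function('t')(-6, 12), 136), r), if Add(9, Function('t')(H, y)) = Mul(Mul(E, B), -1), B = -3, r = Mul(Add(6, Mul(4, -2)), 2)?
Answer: 812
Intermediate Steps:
r = -4 (r = Mul(Add(6, -8), 2) = Mul(-2, 2) = -4)
Function('t')(H, y) = 6 (Function('t')(H, y) = Add(-9, Mul(Mul(5, -3), -1)) = Add(-9, Mul(-15, -1)) = Add(-9, 15) = 6)
Add(Mul(Function('t')(-6, 12), 136), r) = Add(Mul(6, 136), -4) = Add(816, -4) = 812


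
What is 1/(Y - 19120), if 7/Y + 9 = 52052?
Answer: -52043/995062153 ≈ -5.2301e-5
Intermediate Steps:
Y = 7/52043 (Y = 7/(-9 + 52052) = 7/52043 ≈ 0.00013450)
1/(Y - 19120) = 1/(7/52043 - 19120) = 1/(-995062153/52043) = -52043/995062153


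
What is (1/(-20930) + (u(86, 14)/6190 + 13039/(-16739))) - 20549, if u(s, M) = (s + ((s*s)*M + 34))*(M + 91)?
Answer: -4075183811382501/216864960130 ≈ -18791.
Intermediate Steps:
u(s, M) = (91 + M)*(34 + s + M*s**2) (u(s, M) = (s + (s**2*M + 34))*(91 + M) = (s + (M*s**2 + 34))*(91 + M) = (s + (34 + M*s**2))*(91 + M) = (34 + s + M*s**2)*(91 + M) = (91 + M)*(34 + s + M*s**2))
(1/(-20930) + (u(86, 14)/6190 + 13039/(-16739))) - 20549 = (1/(-20930) + ((3094 + 34*14 + 91*86 + 14*86 + 14**2*86**2 + 91*14*86**2)/6190 + 13039/(-16739))) - 20549 = (-1/20930 + ((3094 + 476 + 7826 + 1204 + 196*7396 + 91*14*7396)*(1/6190) + 13039*(-1/16739))) - 20549 = (-1/20930 + ((3094 + 476 + 7826 + 1204 + 1449616 + 9422504)*(1/6190) - 13039/16739)) - 20549 = (-1/20930 + (10884720*(1/6190) - 13039/16739)) - 20549 = (-1/20930 + (1088472/619 - 13039/16739)) - 20549 = (-1/20930 + 18211861667/10361441) - 20549 = 381174254328869/216864960130 - 20549 = -4075183811382501/216864960130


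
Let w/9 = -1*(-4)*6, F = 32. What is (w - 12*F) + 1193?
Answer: 1025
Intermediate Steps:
w = 216 (w = 9*(-1*(-4)*6) = 9*(4*6) = 9*24 = 216)
(w - 12*F) + 1193 = (216 - 12*32) + 1193 = (216 - 384) + 1193 = -168 + 1193 = 1025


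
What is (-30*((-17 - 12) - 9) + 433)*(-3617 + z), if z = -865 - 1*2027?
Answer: -10238657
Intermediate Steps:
z = -2892 (z = -865 - 2027 = -2892)
(-30*((-17 - 12) - 9) + 433)*(-3617 + z) = (-30*((-17 - 12) - 9) + 433)*(-3617 - 2892) = (-30*(-29 - 9) + 433)*(-6509) = (-30*(-38) + 433)*(-6509) = (1140 + 433)*(-6509) = 1573*(-6509) = -10238657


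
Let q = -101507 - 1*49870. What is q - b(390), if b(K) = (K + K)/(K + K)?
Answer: -151378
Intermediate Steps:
b(K) = 1 (b(K) = (2*K)/((2*K)) = (2*K)*(1/(2*K)) = 1)
q = -151377 (q = -101507 - 49870 = -151377)
q - b(390) = -151377 - 1*1 = -151377 - 1 = -151378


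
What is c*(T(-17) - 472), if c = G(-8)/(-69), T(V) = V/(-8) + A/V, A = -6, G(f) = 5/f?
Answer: -106425/25024 ≈ -4.2529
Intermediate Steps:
T(V) = -6/V - V/8 (T(V) = V/(-8) - 6/V = V*(-⅛) - 6/V = -V/8 - 6/V = -6/V - V/8)
c = 5/552 (c = (5/(-8))/(-69) = (5*(-⅛))*(-1/69) = -5/8*(-1/69) = 5/552 ≈ 0.0090580)
c*(T(-17) - 472) = 5*((-6/(-17) - ⅛*(-17)) - 472)/552 = 5*((-6*(-1/17) + 17/8) - 472)/552 = 5*((6/17 + 17/8) - 472)/552 = 5*(337/136 - 472)/552 = (5/552)*(-63855/136) = -106425/25024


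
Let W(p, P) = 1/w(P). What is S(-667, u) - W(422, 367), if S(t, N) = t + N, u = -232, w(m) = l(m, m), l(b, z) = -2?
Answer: -1797/2 ≈ -898.50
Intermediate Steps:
w(m) = -2
S(t, N) = N + t
W(p, P) = -1/2 (W(p, P) = 1/(-2) = -1/2)
S(-667, u) - W(422, 367) = (-232 - 667) - 1*(-1/2) = -899 + 1/2 = -1797/2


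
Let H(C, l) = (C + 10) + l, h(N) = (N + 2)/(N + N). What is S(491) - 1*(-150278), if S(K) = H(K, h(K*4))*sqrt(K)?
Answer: 150278 + 984947*sqrt(491)/1964 ≈ 1.6139e+5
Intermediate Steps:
h(N) = (2 + N)/(2*N) (h(N) = (2 + N)/((2*N)) = (2 + N)*(1/(2*N)) = (2 + N)/(2*N))
H(C, l) = 10 + C + l (H(C, l) = (10 + C) + l = 10 + C + l)
S(K) = sqrt(K)*(10 + K + (2 + 4*K)/(8*K)) (S(K) = (10 + K + (2 + K*4)/(2*((K*4))))*sqrt(K) = (10 + K + (2 + 4*K)/(2*((4*K))))*sqrt(K) = (10 + K + (1/(4*K))*(2 + 4*K)/2)*sqrt(K) = (10 + K + (2 + 4*K)/(8*K))*sqrt(K) = sqrt(K)*(10 + K + (2 + 4*K)/(8*K)))
S(491) - 1*(-150278) = (1 + 4*491**2 + 42*491)/(4*sqrt(491)) - 1*(-150278) = (sqrt(491)/491)*(1 + 4*241081 + 20622)/4 + 150278 = (sqrt(491)/491)*(1 + 964324 + 20622)/4 + 150278 = (1/4)*(sqrt(491)/491)*984947 + 150278 = 984947*sqrt(491)/1964 + 150278 = 150278 + 984947*sqrt(491)/1964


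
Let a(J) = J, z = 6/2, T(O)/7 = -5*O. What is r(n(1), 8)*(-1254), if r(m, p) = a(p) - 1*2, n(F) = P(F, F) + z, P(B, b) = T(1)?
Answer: -7524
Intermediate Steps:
T(O) = -35*O (T(O) = 7*(-5*O) = -35*O)
P(B, b) = -35 (P(B, b) = -35*1 = -35)
z = 3 (z = 6*(½) = 3)
n(F) = -32 (n(F) = -35 + 3 = -32)
r(m, p) = -2 + p (r(m, p) = p - 1*2 = p - 2 = -2 + p)
r(n(1), 8)*(-1254) = (-2 + 8)*(-1254) = 6*(-1254) = -7524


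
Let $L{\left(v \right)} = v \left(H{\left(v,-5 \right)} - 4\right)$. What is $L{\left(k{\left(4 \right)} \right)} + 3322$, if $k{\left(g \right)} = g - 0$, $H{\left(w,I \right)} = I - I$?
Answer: $3306$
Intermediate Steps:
$H{\left(w,I \right)} = 0$
$k{\left(g \right)} = g$ ($k{\left(g \right)} = g + 0 = g$)
$L{\left(v \right)} = - 4 v$ ($L{\left(v \right)} = v \left(0 - 4\right) = v \left(-4\right) = - 4 v$)
$L{\left(k{\left(4 \right)} \right)} + 3322 = \left(-4\right) 4 + 3322 = -16 + 3322 = 3306$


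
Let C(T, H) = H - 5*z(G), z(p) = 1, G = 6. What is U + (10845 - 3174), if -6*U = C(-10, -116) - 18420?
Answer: 64567/6 ≈ 10761.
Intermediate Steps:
C(T, H) = -5 + H (C(T, H) = H - 5*1 = H - 5 = -5 + H)
U = 18541/6 (U = -((-5 - 116) - 18420)/6 = -(-121 - 18420)/6 = -⅙*(-18541) = 18541/6 ≈ 3090.2)
U + (10845 - 3174) = 18541/6 + (10845 - 3174) = 18541/6 + 7671 = 64567/6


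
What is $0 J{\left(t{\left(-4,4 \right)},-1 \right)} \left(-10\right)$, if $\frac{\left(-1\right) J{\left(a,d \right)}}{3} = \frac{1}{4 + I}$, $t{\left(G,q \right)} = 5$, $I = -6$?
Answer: $0$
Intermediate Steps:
$J{\left(a,d \right)} = \frac{3}{2}$ ($J{\left(a,d \right)} = - \frac{3}{4 - 6} = - \frac{3}{-2} = \left(-3\right) \left(- \frac{1}{2}\right) = \frac{3}{2}$)
$0 J{\left(t{\left(-4,4 \right)},-1 \right)} \left(-10\right) = 0 \cdot \frac{3}{2} \left(-10\right) = 0 \left(-10\right) = 0$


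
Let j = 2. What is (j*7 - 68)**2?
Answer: 2916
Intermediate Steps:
(j*7 - 68)**2 = (2*7 - 68)**2 = (14 - 68)**2 = (-54)**2 = 2916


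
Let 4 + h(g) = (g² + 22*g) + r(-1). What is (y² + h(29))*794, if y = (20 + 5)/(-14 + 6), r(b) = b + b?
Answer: 37674109/32 ≈ 1.1773e+6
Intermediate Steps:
r(b) = 2*b
h(g) = -6 + g² + 22*g (h(g) = -4 + ((g² + 22*g) + 2*(-1)) = -4 + ((g² + 22*g) - 2) = -4 + (-2 + g² + 22*g) = -6 + g² + 22*g)
y = -25/8 (y = 25/(-8) = 25*(-⅛) = -25/8 ≈ -3.1250)
(y² + h(29))*794 = ((-25/8)² + (-6 + 29² + 22*29))*794 = (625/64 + (-6 + 841 + 638))*794 = (625/64 + 1473)*794 = (94897/64)*794 = 37674109/32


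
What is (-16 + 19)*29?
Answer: 87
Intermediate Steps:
(-16 + 19)*29 = 3*29 = 87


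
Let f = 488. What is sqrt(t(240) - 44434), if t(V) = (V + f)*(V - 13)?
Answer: sqrt(120822) ≈ 347.59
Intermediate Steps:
t(V) = (-13 + V)*(488 + V) (t(V) = (V + 488)*(V - 13) = (488 + V)*(-13 + V) = (-13 + V)*(488 + V))
sqrt(t(240) - 44434) = sqrt((-6344 + 240**2 + 475*240) - 44434) = sqrt((-6344 + 57600 + 114000) - 44434) = sqrt(165256 - 44434) = sqrt(120822)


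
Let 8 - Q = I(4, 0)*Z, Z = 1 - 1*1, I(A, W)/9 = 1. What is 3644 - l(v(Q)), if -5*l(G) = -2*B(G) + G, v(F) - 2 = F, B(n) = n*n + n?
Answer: 3602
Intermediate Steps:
I(A, W) = 9 (I(A, W) = 9*1 = 9)
Z = 0 (Z = 1 - 1 = 0)
Q = 8 (Q = 8 - 9*0 = 8 - 1*0 = 8 + 0 = 8)
B(n) = n + n² (B(n) = n² + n = n + n²)
v(F) = 2 + F
l(G) = -G/5 + 2*G*(1 + G)/5 (l(G) = -(-2*G*(1 + G) + G)/5 = -(G - 2*G*(1 + G))/5 = -G/5 + 2*G*(1 + G)/5)
3644 - l(v(Q)) = 3644 - (2 + 8)*(1 + 2*(2 + 8))/5 = 3644 - 10*(1 + 2*10)/5 = 3644 - 10*(1 + 20)/5 = 3644 - 10*21/5 = 3644 - 1*42 = 3644 - 42 = 3602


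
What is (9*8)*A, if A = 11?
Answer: 792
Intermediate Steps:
(9*8)*A = (9*8)*11 = 72*11 = 792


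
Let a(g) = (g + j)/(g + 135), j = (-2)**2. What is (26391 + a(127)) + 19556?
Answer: 91895/2 ≈ 45948.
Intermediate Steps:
j = 4
a(g) = (4 + g)/(135 + g) (a(g) = (g + 4)/(g + 135) = (4 + g)/(135 + g))
(26391 + a(127)) + 19556 = (26391 + (4 + 127)/(135 + 127)) + 19556 = (26391 + 131/262) + 19556 = (26391 + (1/262)*131) + 19556 = (26391 + 1/2) + 19556 = 52783/2 + 19556 = 91895/2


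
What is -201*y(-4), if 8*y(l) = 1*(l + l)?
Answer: 201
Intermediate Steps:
y(l) = l/4 (y(l) = (1*(l + l))/8 = (1*(2*l))/8 = (2*l)/8 = l/4)
-201*y(-4) = -201*(-4)/4 = -201*(-1) = 201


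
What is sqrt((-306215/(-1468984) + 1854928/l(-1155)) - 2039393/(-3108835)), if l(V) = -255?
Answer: I*sqrt(102641198019964995175749221070)/3756585041220 ≈ 85.284*I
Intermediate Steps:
sqrt((-306215/(-1468984) + 1854928/l(-1155)) - 2039393/(-3108835)) = sqrt((-306215/(-1468984) + 1854928/(-255)) - 2039393/(-3108835)) = sqrt((-306215*(-1/1468984) + 1854928*(-1/255)) - 2039393*(-1/3108835)) = sqrt((306215/1468984 - 1854928/255) + 2039393/3108835) = sqrt(-2724781468327/374590920 + 2039393/3108835) = sqrt(-1694026411597251497/232908272555640) = I*sqrt(102641198019964995175749221070)/3756585041220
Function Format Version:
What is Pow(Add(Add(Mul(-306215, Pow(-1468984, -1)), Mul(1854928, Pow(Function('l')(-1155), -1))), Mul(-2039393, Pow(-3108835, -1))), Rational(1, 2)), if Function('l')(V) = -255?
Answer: Mul(Rational(1, 3756585041220), I, Pow(102641198019964995175749221070, Rational(1, 2))) ≈ Mul(85.284, I)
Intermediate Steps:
Pow(Add(Add(Mul(-306215, Pow(-1468984, -1)), Mul(1854928, Pow(Function('l')(-1155), -1))), Mul(-2039393, Pow(-3108835, -1))), Rational(1, 2)) = Pow(Add(Add(Mul(-306215, Pow(-1468984, -1)), Mul(1854928, Pow(-255, -1))), Mul(-2039393, Pow(-3108835, -1))), Rational(1, 2)) = Pow(Add(Add(Mul(-306215, Rational(-1, 1468984)), Mul(1854928, Rational(-1, 255))), Mul(-2039393, Rational(-1, 3108835))), Rational(1, 2)) = Pow(Add(Add(Rational(306215, 1468984), Rational(-1854928, 255)), Rational(2039393, 3108835)), Rational(1, 2)) = Pow(Add(Rational(-2724781468327, 374590920), Rational(2039393, 3108835)), Rational(1, 2)) = Pow(Rational(-1694026411597251497, 232908272555640), Rational(1, 2)) = Mul(Rational(1, 3756585041220), I, Pow(102641198019964995175749221070, Rational(1, 2)))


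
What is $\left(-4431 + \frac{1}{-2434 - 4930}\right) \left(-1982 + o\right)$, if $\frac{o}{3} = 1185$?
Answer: $- \frac{51326809105}{7364} \approx -6.97 \cdot 10^{6}$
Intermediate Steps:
$o = 3555$ ($o = 3 \cdot 1185 = 3555$)
$\left(-4431 + \frac{1}{-2434 - 4930}\right) \left(-1982 + o\right) = \left(-4431 + \frac{1}{-2434 - 4930}\right) \left(-1982 + 3555\right) = \left(-4431 + \frac{1}{-7364}\right) 1573 = \left(-4431 - \frac{1}{7364}\right) 1573 = \left(- \frac{32629885}{7364}\right) 1573 = - \frac{51326809105}{7364}$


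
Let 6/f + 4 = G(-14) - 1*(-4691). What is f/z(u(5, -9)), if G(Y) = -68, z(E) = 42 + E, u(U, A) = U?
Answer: 6/217093 ≈ 2.7638e-5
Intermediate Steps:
f = 6/4619 (f = 6/(-4 + (-68 - 1*(-4691))) = 6/(-4 + (-68 + 4691)) = 6/(-4 + 4623) = 6/4619 ≈ 0.0012990)
f/z(u(5, -9)) = 6/(4619*(42 + 5)) = (6/4619)/47 = (6/4619)*(1/47) = 6/217093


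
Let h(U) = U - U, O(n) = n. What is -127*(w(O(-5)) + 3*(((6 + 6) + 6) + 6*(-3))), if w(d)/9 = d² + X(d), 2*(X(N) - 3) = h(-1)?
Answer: -32004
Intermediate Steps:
h(U) = 0
X(N) = 3 (X(N) = 3 + (½)*0 = 3 + 0 = 3)
w(d) = 27 + 9*d² (w(d) = 9*(d² + 3) = 9*(3 + d²) = 27 + 9*d²)
-127*(w(O(-5)) + 3*(((6 + 6) + 6) + 6*(-3))) = -127*((27 + 9*(-5)²) + 3*(((6 + 6) + 6) + 6*(-3))) = -127*((27 + 9*25) + 3*((12 + 6) - 18)) = -127*((27 + 225) + 3*(18 - 18)) = -127*(252 + 3*0) = -127*(252 + 0) = -127*252 = -32004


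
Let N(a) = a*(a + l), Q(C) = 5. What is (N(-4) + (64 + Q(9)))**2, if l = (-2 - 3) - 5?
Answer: 15625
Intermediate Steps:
l = -10 (l = -5 - 5 = -10)
N(a) = a*(-10 + a) (N(a) = a*(a - 10) = a*(-10 + a))
(N(-4) + (64 + Q(9)))**2 = (-4*(-10 - 4) + (64 + 5))**2 = (-4*(-14) + 69)**2 = (56 + 69)**2 = 125**2 = 15625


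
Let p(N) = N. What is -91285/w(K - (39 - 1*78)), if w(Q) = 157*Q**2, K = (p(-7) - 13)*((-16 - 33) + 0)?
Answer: -91285/163022677 ≈ -0.00055995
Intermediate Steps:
K = 980 (K = (-7 - 13)*((-16 - 33) + 0) = -20*(-49 + 0) = -20*(-49) = 980)
-91285/w(K - (39 - 1*78)) = -91285*1/(157*(980 - (39 - 1*78))**2) = -91285*1/(157*(980 - (39 - 78))**2) = -91285*1/(157*(980 - 1*(-39))**2) = -91285*1/(157*(980 + 39)**2) = -91285/(157*1019**2) = -91285/(157*1038361) = -91285/163022677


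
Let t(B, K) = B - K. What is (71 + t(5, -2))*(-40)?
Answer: -3120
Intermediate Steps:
(71 + t(5, -2))*(-40) = (71 + (5 - 1*(-2)))*(-40) = (71 + (5 + 2))*(-40) = (71 + 7)*(-40) = 78*(-40) = -3120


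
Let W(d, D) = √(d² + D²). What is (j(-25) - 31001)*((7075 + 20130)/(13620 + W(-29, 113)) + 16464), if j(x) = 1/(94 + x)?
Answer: -217777864133828296/426628817 + 5819334494*√13610/1279886451 ≈ -5.1046e+8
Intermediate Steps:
W(d, D) = √(D² + d²)
(j(-25) - 31001)*((7075 + 20130)/(13620 + W(-29, 113)) + 16464) = (1/(94 - 25) - 31001)*((7075 + 20130)/(13620 + √(113² + (-29)²)) + 16464) = (1/69 - 31001)*(27205/(13620 + √(12769 + 841)) + 16464) = (1/69 - 31001)*(27205/(13620 + √13610) + 16464) = -2139068*(16464 + 27205/(13620 + √13610))/69 = -11739205184/23 - 58193344940/(69*(13620 + √13610))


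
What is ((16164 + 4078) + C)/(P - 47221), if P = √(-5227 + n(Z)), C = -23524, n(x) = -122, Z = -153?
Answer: 77489661/1114914095 + 1641*I*√5349/1114914095 ≈ 0.069503 + 0.00010765*I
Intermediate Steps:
P = I*√5349 (P = √(-5227 - 122) = √(-5349) = I*√5349 ≈ 73.137*I)
((16164 + 4078) + C)/(P - 47221) = ((16164 + 4078) - 23524)/(I*√5349 - 47221) = (20242 - 23524)/(-47221 + I*√5349) = -3282/(-47221 + I*√5349)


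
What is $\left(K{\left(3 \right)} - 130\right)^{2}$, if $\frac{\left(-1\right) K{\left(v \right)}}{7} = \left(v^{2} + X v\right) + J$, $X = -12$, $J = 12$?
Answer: $625$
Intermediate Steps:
$K{\left(v \right)} = -84 - 7 v^{2} + 84 v$ ($K{\left(v \right)} = - 7 \left(\left(v^{2} - 12 v\right) + 12\right) = - 7 \left(12 + v^{2} - 12 v\right) = -84 - 7 v^{2} + 84 v$)
$\left(K{\left(3 \right)} - 130\right)^{2} = \left(\left(-84 - 7 \cdot 3^{2} + 84 \cdot 3\right) - 130\right)^{2} = \left(\left(-84 - 63 + 252\right) - 130\right)^{2} = \left(105 - 130\right)^{2} = \left(-25\right)^{2} = 625$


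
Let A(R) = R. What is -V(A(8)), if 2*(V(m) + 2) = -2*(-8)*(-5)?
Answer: 42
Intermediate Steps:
V(m) = -42 (V(m) = -2 + (-2*(-8)*(-5))/2 = -2 + (16*(-5))/2 = -2 + (½)*(-80) = -2 - 40 = -42)
-V(A(8)) = -1*(-42) = 42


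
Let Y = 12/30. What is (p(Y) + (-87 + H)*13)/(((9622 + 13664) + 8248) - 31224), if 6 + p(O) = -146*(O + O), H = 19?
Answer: -2517/775 ≈ -3.2477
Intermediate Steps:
Y = ⅖ (Y = 12*(1/30) = ⅖ ≈ 0.40000)
p(O) = -6 - 292*O (p(O) = -6 - 146*(O + O) = -6 - 292*O)
(p(Y) + (-87 + H)*13)/(((9622 + 13664) + 8248) - 31224) = ((-6 - 292*⅖) + (-87 + 19)*13)/(((9622 + 13664) + 8248) - 31224) = ((-6 - 584/5) - 68*13)/((23286 + 8248) - 31224) = (-614/5 - 884)/(31534 - 31224) = -5034/5/310 = -5034/5*1/310 = -2517/775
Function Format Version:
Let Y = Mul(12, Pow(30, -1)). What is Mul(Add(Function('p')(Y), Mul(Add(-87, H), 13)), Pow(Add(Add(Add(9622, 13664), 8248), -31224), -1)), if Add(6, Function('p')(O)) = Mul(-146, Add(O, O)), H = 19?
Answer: Rational(-2517, 775) ≈ -3.2477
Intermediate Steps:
Y = Rational(2, 5) (Y = Mul(12, Rational(1, 30)) = Rational(2, 5) ≈ 0.40000)
Function('p')(O) = Add(-6, Mul(-292, O)) (Function('p')(O) = Add(-6, Mul(-146, Add(O, O))) = Add(-6, Mul(-146, Mul(2, O))) = Add(-6, Mul(-292, O)))
Mul(Add(Function('p')(Y), Mul(Add(-87, H), 13)), Pow(Add(Add(Add(9622, 13664), 8248), -31224), -1)) = Mul(Add(Add(-6, Mul(-292, Rational(2, 5))), Mul(Add(-87, 19), 13)), Pow(Add(Add(Add(9622, 13664), 8248), -31224), -1)) = Mul(Add(Add(-6, Rational(-584, 5)), Mul(-68, 13)), Pow(Add(Add(23286, 8248), -31224), -1)) = Mul(Add(Rational(-614, 5), -884), Pow(Add(31534, -31224), -1)) = Mul(Rational(-5034, 5), Pow(310, -1)) = Mul(Rational(-5034, 5), Rational(1, 310)) = Rational(-2517, 775)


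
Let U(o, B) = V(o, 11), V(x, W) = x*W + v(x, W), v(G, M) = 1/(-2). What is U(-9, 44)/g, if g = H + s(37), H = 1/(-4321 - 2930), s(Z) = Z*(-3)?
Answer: 1442949/1609724 ≈ 0.89640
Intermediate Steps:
v(G, M) = -1/2
s(Z) = -3*Z
H = -1/7251 (H = 1/(-7251) = -1/7251 ≈ -0.00013791)
V(x, W) = -1/2 + W*x (V(x, W) = x*W - 1/2 = W*x - 1/2 = -1/2 + W*x)
U(o, B) = -1/2 + 11*o
g = -804862/7251 (g = -1/7251 - 3*37 = -1/7251 - 111 = -804862/7251 ≈ -111.00)
U(-9, 44)/g = (-1/2 + 11*(-9))/(-804862/7251) = (-1/2 - 99)*(-7251/804862) = -199/2*(-7251/804862) = 1442949/1609724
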